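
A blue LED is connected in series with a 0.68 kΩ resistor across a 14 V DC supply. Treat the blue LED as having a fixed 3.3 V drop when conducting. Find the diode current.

KVL around the loop: 14 = V_D + I·R = 3.3 + I × 0.68 kΩ.
So I = (14 − 3.3) / 0.68 kΩ = 10.7 / 0.68 = 15.7 mA.

I ≈ 16 mA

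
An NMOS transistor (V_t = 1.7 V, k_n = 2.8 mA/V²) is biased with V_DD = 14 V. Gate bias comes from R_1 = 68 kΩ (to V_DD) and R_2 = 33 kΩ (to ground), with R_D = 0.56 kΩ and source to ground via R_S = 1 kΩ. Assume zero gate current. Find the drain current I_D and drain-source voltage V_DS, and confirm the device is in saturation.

V_G = V_DD·R_2/(R_1+R_2) = 14×33/101 = 4.57 V.
Assume saturation: I_D = (k_n/2)(V_GS − V_t)² with V_GS = V_G − I_D·R_S = 4.57 − 1·I_D.
Substituting gives 1.4·I_D² − 9.05·I_D + 11.6 = 0, with roots I_D = 1.75 or 4.71 mA.
The root I_D = 4.71 mA gives V_GS = -0.134 V ≤ V_t, so take I_D = 1.75 mA.
Then V_GS = 2.82 V and V_DS = V_DD − I_D(R_D+R_S) = 14 − 1.75×1.56 = 11.3 V.
Saturation requires V_DS ≥ V_GS − V_t = 1.12 V; 11.3 ≥ 1.12 ✓.

I_D ≈ 1.8 mA, V_DS ≈ 11 V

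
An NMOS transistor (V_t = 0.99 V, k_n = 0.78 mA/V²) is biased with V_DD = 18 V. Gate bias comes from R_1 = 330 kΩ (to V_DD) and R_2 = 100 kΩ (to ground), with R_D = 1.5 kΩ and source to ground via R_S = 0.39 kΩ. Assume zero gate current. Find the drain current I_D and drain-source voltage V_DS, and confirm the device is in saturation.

V_G = V_DD·R_2/(R_1+R_2) = 18×100/430 = 4.19 V.
Assume saturation: I_D = (k_n/2)(V_GS − V_t)² with V_GS = V_G − I_D·R_S = 4.19 − 0.39·I_D.
Substituting gives 0.0593·I_D² − 1.97·I_D + 3.98 = 0, with roots I_D = 2.16 or 31.1 mA.
The root I_D = 31.1 mA gives V_GS = -7.94 V ≤ V_t, so take I_D = 2.16 mA.
Then V_GS = 3.34 V and V_DS = V_DD − I_D(R_D+R_S) = 18 − 2.16×1.89 = 13.9 V.
Saturation requires V_DS ≥ V_GS − V_t = 2.35 V; 13.9 ≥ 2.35 ✓.

I_D ≈ 2.2 mA, V_DS ≈ 14 V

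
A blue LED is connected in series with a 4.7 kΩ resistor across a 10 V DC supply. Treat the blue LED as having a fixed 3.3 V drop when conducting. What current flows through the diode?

KVL around the loop: 10 = V_D + I·R = 3.3 + I × 4.7 kΩ.
So I = (10 − 3.3) / 4.7 kΩ = 6.7 / 4.7 = 1.43 mA.

I ≈ 1.4 mA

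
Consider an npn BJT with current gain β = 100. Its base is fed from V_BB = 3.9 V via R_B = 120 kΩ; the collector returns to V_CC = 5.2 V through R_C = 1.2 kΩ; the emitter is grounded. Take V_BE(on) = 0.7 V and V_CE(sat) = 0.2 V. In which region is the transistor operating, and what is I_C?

active; I_C ≈ 2.7 mA

Assume active. Base-emitter loop: I_B = (V_BB − V_BE)/R_B = (3.9 − 0.7)/120 = 0.0267 mA.
I_C = β·I_B = 100×0.0267 = 2.67 mA.
V_CE = V_CC − I_C·R_C = 5.2 − 2.67×1.2 = 2 V > V_CE(sat), so the active-region assumption holds.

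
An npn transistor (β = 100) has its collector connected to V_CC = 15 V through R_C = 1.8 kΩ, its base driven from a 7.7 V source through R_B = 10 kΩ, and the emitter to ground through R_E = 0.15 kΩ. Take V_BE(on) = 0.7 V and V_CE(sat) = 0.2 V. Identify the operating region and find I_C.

saturation; I_C ≈ 7.5 mA

Assume active: I_B = (7.7 − 0.7)/(10 + 101×0.15) = 0.278 mA, I_C = β·I_B = 27.8 mA.
Then V_CE = 15 − 27.8×1.8 − 28.1×0.15 = -39.3 V < 0.2 V — the active assumption fails.
Re-solve with V_CE = 0.2 V. KCL at the emitter: V_E/R_E = (V_BB−0.7−V_E)/R_B + (V_CC−0.2−V_E)/R_C, giving V_E = 1.22 V.
I_C = (V_CC − 0.2 − V_E)/R_C = (14.8 − 1.22)/1.8 = 7.55 mA.
Check: I_B = (7 − 1.22)/10 = 0.578 mA, and β·I_B = 57.8 mA > I_C, confirming saturation.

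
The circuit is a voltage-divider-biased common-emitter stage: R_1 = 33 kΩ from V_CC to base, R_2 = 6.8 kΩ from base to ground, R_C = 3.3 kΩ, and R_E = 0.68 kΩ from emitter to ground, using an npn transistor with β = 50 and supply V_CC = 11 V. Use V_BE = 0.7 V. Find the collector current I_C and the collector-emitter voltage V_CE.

I_C ≈ 1.5 mA, V_CE ≈ 5.2 V

Thevenize the base divider: V_Th = V_CC·R_2/(R_1+R_2) = 11×6.8/39.8 = 1.88 V, R_Th = R_1‖R_2 = 5.64 kΩ.
Base-emitter loop: V_Th = I_B·R_Th + V_BE + (β+1)I_B·R_E, so I_B = (1.88 − 0.7) / (5.64 + 51×0.68) = 0.0293 mA.
I_C = β·I_B = 50×0.0293 = 1.46 mA, and I_E = (β+1)I_B = 1.49 mA.
V_CE = V_CC − I_C·R_C − I_E·R_E = 11 − 1.46×3.3 − 1.49×0.68 = 5.16 V.
V_CE = 5.16 V > 0.2 V confirms active-region operation.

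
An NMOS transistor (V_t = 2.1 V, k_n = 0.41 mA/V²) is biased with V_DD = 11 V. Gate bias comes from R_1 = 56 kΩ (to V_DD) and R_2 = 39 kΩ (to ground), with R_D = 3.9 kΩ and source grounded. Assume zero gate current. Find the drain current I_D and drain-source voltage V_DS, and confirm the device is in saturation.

V_G = V_DD·R_2/(R_1+R_2) = 11×39/95 = 4.52 V. With the source grounded, V_GS = V_G = 4.52 V.
Assume saturation: I_D = (k_n/2)(V_GS − V_t)² = (0.41/2)×(4.52 − 2.1)² = 0.205×2.42² = 1.2 mA.
V_DS = V_DD − I_D·R_D = 11 − 1.2×3.9 = 6.33 V.
Saturation requires V_DS ≥ V_GS − V_t = 2.42 V; 6.33 ≥ 2.42 ✓.

I_D ≈ 1.2 mA, V_DS ≈ 6.3 V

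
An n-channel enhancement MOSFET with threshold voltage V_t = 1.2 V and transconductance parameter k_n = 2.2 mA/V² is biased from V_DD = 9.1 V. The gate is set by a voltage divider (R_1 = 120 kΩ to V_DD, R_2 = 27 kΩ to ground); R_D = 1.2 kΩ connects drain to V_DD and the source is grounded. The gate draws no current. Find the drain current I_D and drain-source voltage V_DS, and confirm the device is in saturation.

I_D ≈ 0.24 mA, V_DS ≈ 8.8 V

V_G = V_DD·R_2/(R_1+R_2) = 9.1×27/147 = 1.67 V. With the source grounded, V_GS = V_G = 1.67 V.
Assume saturation: I_D = (k_n/2)(V_GS − V_t)² = (2.2/2)×(1.67 − 1.2)² = 1.1×0.471² = 0.244 mA.
V_DS = V_DD − I_D·R_D = 9.1 − 0.244×1.2 = 8.81 V.
Saturation requires V_DS ≥ V_GS − V_t = 0.471 V; 8.81 ≥ 0.471 ✓.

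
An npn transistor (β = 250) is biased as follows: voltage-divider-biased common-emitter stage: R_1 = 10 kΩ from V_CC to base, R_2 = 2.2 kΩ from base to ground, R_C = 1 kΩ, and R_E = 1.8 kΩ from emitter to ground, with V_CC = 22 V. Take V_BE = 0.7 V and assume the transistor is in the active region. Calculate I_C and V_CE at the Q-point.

Thevenize the base divider: V_Th = V_CC·R_2/(R_1+R_2) = 22×2.2/12.2 = 3.97 V, R_Th = R_1‖R_2 = 1.8 kΩ.
Base-emitter loop: V_Th = I_B·R_Th + V_BE + (β+1)I_B·R_E, so I_B = (3.97 − 0.7) / (1.8 + 251×1.8) = 0.0072 mA.
I_C = β·I_B = 250×0.0072 = 1.8 mA, and I_E = (β+1)I_B = 1.81 mA.
V_CE = V_CC − I_C·R_C − I_E·R_E = 22 − 1.8×1 − 1.81×1.8 = 16.9 V.
V_CE = 16.9 V > 0.2 V confirms active-region operation.

I_C ≈ 1.8 mA, V_CE ≈ 17 V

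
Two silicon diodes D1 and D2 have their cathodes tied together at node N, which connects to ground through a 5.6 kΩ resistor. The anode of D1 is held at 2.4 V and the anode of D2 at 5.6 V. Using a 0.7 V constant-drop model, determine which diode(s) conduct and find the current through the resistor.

Assume both conduct. Then node N would need to be at both 2.4−0.7 = 1.7 V and 5.6−0.7 = 4.9 V, which is impossible.
Assume only D2 conducts: V_N = 5.6 − 0.7 = 4.9 V, so I_R = 4.9/5.6 = 0.875 mA.
Check D1: its anode-to-cathode voltage is 2.4 − 4.9 = -2.5 V < 0.7 V, so it is off. The assumption is consistent.

Only D2 conducts; I_R ≈ 0.88 mA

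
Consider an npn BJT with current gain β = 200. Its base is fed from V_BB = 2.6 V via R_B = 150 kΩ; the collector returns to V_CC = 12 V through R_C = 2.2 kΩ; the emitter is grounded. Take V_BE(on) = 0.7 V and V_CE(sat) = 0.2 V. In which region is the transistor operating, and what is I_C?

active; I_C ≈ 2.5 mA

Assume active. Base-emitter loop: I_B = (V_BB − V_BE)/R_B = (2.6 − 0.7)/150 = 0.0127 mA.
I_C = β·I_B = 200×0.0127 = 2.53 mA.
V_CE = V_CC − I_C·R_C = 12 − 2.53×2.2 = 6.43 V > V_CE(sat), so the active-region assumption holds.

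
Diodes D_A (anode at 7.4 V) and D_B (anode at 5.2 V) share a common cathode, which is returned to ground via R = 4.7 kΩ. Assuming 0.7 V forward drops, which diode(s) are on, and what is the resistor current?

Assume both conduct. Then node N would need to be at both 7.4−0.7 = 6.7 V and 5.2−0.7 = 4.5 V, which is impossible.
Assume only D_A conducts: V_N = 7.4 − 0.7 = 6.7 V, so I_R = 6.7/4.7 = 1.43 mA.
Check D_B: its anode-to-cathode voltage is 5.2 − 6.7 = -1.5 V < 0.7 V, so it is off. The assumption is consistent.

Only D_A conducts; I_R ≈ 1.4 mA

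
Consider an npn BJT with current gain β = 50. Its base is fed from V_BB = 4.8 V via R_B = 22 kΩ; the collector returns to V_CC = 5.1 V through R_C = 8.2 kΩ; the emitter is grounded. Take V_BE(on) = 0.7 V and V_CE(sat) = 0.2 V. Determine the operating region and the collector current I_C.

Assume active: I_B = (4.8 − 0.7)/22 = 0.186 mA, giving I_C = β·I_B = 9.32 mA.
But then V_CE = 5.1 − 9.32×8.2 = -71.3 V < V_CE(sat) = 0.2 V — impossible in the active region.
So the transistor is saturated. With V_CE = 0.2 V, I_C = (V_CC − 0.2)/R_C = 4.9/8.2 = 0.598 mA.
Check: β·I_B = 9.32 mA > I_C = 0.598 mA, confirming saturation.

saturation; I_C ≈ 0.6 mA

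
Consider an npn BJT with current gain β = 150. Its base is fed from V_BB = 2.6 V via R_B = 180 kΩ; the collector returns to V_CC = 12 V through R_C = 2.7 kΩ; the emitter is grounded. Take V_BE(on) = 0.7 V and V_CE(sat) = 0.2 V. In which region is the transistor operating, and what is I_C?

Assume active. Base-emitter loop: I_B = (V_BB − V_BE)/R_B = (2.6 − 0.7)/180 = 0.0106 mA.
I_C = β·I_B = 150×0.0106 = 1.58 mA.
V_CE = V_CC − I_C·R_C = 12 − 1.58×2.7 = 7.72 V > V_CE(sat), so the active-region assumption holds.

active; I_C ≈ 1.6 mA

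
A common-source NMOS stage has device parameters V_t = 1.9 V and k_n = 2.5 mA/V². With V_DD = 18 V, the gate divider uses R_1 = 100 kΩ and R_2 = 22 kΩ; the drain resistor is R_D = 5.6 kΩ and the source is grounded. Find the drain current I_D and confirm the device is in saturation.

I_D ≈ 2.3 mA

V_G = V_DD·R_2/(R_1+R_2) = 18×22/122 = 3.25 V. With the source grounded, V_GS = V_G = 3.25 V.
Assume saturation: I_D = (k_n/2)(V_GS − V_t)² = (2.5/2)×(3.25 − 1.9)² = 1.25×1.35² = 2.26 mA.
V_DS = V_DD − I_D·R_D = 18 − 2.26×5.6 = 5.32 V.
Saturation requires V_DS ≥ V_GS − V_t = 1.35 V; 5.32 ≥ 1.35 ✓.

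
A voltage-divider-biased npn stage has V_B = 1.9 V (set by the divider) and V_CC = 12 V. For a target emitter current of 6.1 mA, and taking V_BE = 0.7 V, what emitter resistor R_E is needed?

R_E ≈ 0.2 kΩ

V_E = V_B − V_BE = 1.9 − 0.7 = 1.2 V.
R_E = V_E / I_E = 1.2 / 6.1 = 0.197 kΩ.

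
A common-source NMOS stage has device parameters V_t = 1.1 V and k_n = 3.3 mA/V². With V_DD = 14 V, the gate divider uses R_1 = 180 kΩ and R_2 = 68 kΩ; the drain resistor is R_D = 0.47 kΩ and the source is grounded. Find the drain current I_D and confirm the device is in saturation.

I_D ≈ 12 mA

V_G = V_DD·R_2/(R_1+R_2) = 14×68/248 = 3.84 V. With the source grounded, V_GS = V_G = 3.84 V.
Assume saturation: I_D = (k_n/2)(V_GS − V_t)² = (3.3/2)×(3.84 − 1.1)² = 1.65×2.74² = 12.4 mA.
V_DS = V_DD − I_D·R_D = 14 − 12.4×0.47 = 8.18 V.
Saturation requires V_DS ≥ V_GS − V_t = 2.74 V; 8.18 ≥ 2.74 ✓.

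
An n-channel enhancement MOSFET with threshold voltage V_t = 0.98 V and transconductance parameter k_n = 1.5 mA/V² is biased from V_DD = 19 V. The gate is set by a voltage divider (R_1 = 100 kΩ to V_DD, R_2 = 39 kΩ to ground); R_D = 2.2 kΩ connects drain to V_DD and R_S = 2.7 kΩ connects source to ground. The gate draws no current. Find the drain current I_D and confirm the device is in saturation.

V_G = V_DD·R_2/(R_1+R_2) = 19×39/139 = 5.33 V.
Assume saturation: I_D = (k_n/2)(V_GS − V_t)² with V_GS = V_G − I_D·R_S = 5.33 − 2.7·I_D.
Substituting gives 5.47·I_D² − 18.6·I_D + 14.2 = 0, with roots I_D = 1.15 or 2.25 mA.
The root I_D = 2.25 mA gives V_GS = -0.753 V ≤ V_t, so take I_D = 1.15 mA.
Then V_GS = 2.22 V and V_DS = V_DD − I_D(R_D+R_S) = 19 − 1.15×4.9 = 13.4 V.
Saturation requires V_DS ≥ V_GS − V_t = 1.24 V; 13.4 ≥ 1.24 ✓.

I_D ≈ 1.2 mA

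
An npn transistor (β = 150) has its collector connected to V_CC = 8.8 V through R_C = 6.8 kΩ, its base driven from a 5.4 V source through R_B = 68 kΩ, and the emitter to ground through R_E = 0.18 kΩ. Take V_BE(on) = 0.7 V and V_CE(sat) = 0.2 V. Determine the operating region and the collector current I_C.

saturation; I_C ≈ 1.2 mA

Assume active: I_B = (5.4 − 0.7)/(68 + 151×0.18) = 0.0494 mA, I_C = β·I_B = 7.41 mA.
Then V_CE = 8.8 − 7.41×6.8 − 7.46×0.18 = -42.9 V < 0.2 V — the active assumption fails.
Re-solve with V_CE = 0.2 V. KCL at the emitter: V_E/R_E = (V_BB−0.7−V_E)/R_B + (V_CC−0.2−V_E)/R_C, giving V_E = 0.233 V.
I_C = (V_CC − 0.2 − V_E)/R_C = (8.6 − 0.233)/6.8 = 1.23 mA.
Check: I_B = (4.7 − 0.233)/68 = 0.0657 mA, and β·I_B = 9.85 mA > I_C, confirming saturation.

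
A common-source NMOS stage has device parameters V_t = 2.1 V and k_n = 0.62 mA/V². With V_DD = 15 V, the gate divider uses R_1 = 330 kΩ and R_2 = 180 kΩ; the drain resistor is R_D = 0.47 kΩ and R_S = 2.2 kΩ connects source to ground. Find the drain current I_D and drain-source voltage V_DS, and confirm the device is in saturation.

V_G = V_DD·R_2/(R_1+R_2) = 15×180/510 = 5.29 V.
Assume saturation: I_D = (k_n/2)(V_GS − V_t)² with V_GS = V_G − I_D·R_S = 5.29 − 2.2·I_D.
Substituting gives 1.5·I_D² − 5.36·I_D + 3.16 = 0, with roots I_D = 0.747 or 2.82 mA.
The root I_D = 2.82 mA gives V_GS = -0.918 V ≤ V_t, so take I_D = 0.747 mA.
Then V_GS = 3.65 V and V_DS = V_DD − I_D(R_D+R_S) = 15 − 0.747×2.67 = 13 V.
Saturation requires V_DS ≥ V_GS − V_t = 1.55 V; 13 ≥ 1.55 ✓.

I_D ≈ 0.75 mA, V_DS ≈ 13 V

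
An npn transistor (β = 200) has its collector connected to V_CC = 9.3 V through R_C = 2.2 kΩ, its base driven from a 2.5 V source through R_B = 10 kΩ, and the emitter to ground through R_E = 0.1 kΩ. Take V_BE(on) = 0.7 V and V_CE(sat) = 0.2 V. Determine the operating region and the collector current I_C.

Assume active: I_B = (2.5 − 0.7)/(10 + 201×0.1) = 0.0598 mA, I_C = β·I_B = 12 mA.
Then V_CE = 9.3 − 12×2.2 − 12×0.1 = -18.2 V < 0.2 V — the active assumption fails.
Re-solve with V_CE = 0.2 V. KCL at the emitter: V_E/R_E = (V_BB−0.7−V_E)/R_B + (V_CC−0.2−V_E)/R_C, giving V_E = 0.409 V.
I_C = (V_CC − 0.2 − V_E)/R_C = (9.1 − 0.409)/2.2 = 3.95 mA.
Check: I_B = (1.8 − 0.409)/10 = 0.139 mA, and β·I_B = 27.8 mA > I_C, confirming saturation.

saturation; I_C ≈ 4 mA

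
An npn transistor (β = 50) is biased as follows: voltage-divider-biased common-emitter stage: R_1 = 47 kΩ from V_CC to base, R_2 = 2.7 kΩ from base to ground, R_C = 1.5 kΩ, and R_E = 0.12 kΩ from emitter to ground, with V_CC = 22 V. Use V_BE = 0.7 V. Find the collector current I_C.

Thevenize the base divider: V_Th = V_CC·R_2/(R_1+R_2) = 22×2.7/49.7 = 1.2 V, R_Th = R_1‖R_2 = 2.55 kΩ.
Base-emitter loop: V_Th = I_B·R_Th + V_BE + (β+1)I_B·R_E, so I_B = (1.2 − 0.7) / (2.55 + 51×0.12) = 0.0571 mA.
I_C = β·I_B = 50×0.0571 = 2.85 mA, and I_E = (β+1)I_B = 2.91 mA.
V_CE = V_CC − I_C·R_C − I_E·R_E = 22 − 2.85×1.5 − 2.91×0.12 = 17.4 V.
V_CE = 17.4 V > 0.2 V confirms active-region operation.

I_C ≈ 2.9 mA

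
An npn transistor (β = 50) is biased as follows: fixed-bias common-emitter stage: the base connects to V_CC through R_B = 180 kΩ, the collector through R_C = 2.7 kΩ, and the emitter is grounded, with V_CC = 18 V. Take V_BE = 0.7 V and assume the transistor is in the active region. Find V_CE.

Base loop: V_CC = I_B·R_B + V_BE, so I_B = (18 − 0.7)/180 kΩ = 0.0961 mA.
In the active region I_C = β·I_B = 50 × 0.0961 = 4.81 mA.
Collector loop: V_CE = V_CC − I_C·R_C = 18 − 4.81×2.7 = 5.02 V.
Since V_CE = 5.02 V > V_CE(sat) ≈ 0.2 V, the transistor is in the active region as assumed.

V_CE ≈ 5 V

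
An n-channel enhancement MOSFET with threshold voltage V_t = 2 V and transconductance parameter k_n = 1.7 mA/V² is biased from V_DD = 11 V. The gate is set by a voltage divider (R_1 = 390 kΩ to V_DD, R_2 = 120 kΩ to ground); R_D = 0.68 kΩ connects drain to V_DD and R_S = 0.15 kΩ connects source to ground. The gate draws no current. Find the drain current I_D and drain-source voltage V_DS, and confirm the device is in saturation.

V_G = V_DD·R_2/(R_1+R_2) = 11×120/510 = 2.59 V.
Assume saturation: I_D = (k_n/2)(V_GS − V_t)² with V_GS = V_G − I_D·R_S = 2.59 − 0.15·I_D.
Substituting gives 0.0191·I_D² − 1.15·I_D + 0.294 = 0, with roots I_D = 0.257 or 59.9 mA.
The root I_D = 59.9 mA gives V_GS = -6.39 V ≤ V_t, so take I_D = 0.257 mA.
Then V_GS = 2.55 V and V_DS = V_DD − I_D(R_D+R_S) = 11 − 0.257×0.83 = 10.8 V.
Saturation requires V_DS ≥ V_GS − V_t = 0.55 V; 10.8 ≥ 0.55 ✓.

I_D ≈ 0.26 mA, V_DS ≈ 11 V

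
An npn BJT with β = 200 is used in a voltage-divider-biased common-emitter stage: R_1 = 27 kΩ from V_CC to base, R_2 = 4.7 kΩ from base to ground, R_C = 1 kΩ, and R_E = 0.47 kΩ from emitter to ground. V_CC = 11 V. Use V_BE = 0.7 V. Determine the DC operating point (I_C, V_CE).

I_C ≈ 1.9 mA, V_CE ≈ 8.2 V

Thevenize the base divider: V_Th = V_CC·R_2/(R_1+R_2) = 11×4.7/31.7 = 1.63 V, R_Th = R_1‖R_2 = 4 kΩ.
Base-emitter loop: V_Th = I_B·R_Th + V_BE + (β+1)I_B·R_E, so I_B = (1.63 − 0.7) / (4 + 201×0.47) = 0.00945 mA.
I_C = β·I_B = 200×0.00945 = 1.89 mA, and I_E = (β+1)I_B = 1.9 mA.
V_CE = V_CC − I_C·R_C − I_E·R_E = 11 − 1.89×1 − 1.9×0.47 = 8.22 V.
V_CE = 8.22 V > 0.2 V confirms active-region operation.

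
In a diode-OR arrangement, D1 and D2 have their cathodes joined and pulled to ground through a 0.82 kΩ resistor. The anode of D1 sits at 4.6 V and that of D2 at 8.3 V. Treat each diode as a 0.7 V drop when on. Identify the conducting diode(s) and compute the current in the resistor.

Assume both conduct. Then node N would need to be at both 4.6−0.7 = 3.9 V and 8.3−0.7 = 7.6 V, which is impossible.
Assume only D2 conducts: V_N = 8.3 − 0.7 = 7.6 V, so I_R = 7.6/0.82 = 9.27 mA.
Check D1: its anode-to-cathode voltage is 4.6 − 7.6 = -3 V < 0.7 V, so it is off. The assumption is consistent.

Only D2 conducts; I_R ≈ 9.3 mA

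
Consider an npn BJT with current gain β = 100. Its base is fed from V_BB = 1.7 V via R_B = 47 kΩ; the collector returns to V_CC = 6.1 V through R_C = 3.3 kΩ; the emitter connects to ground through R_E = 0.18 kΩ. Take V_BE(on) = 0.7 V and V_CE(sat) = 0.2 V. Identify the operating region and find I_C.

active; I_C ≈ 1.5 mA

Assume active. Base-emitter loop: I_B = (V_BB − V_BE)/(R_B + (β+1)R_E) = (1.7 − 0.7)/(47 + 101×0.18) = 0.0153 mA.
I_C = β·I_B = 100×0.0153 = 1.53 mA.
V_CE = V_CC − I_C·R_C − I_E·R_E = 6.1 − 1.53×3.3 − 1.55×0.18 = 0.758 V > V_CE(sat), so the active-region assumption holds.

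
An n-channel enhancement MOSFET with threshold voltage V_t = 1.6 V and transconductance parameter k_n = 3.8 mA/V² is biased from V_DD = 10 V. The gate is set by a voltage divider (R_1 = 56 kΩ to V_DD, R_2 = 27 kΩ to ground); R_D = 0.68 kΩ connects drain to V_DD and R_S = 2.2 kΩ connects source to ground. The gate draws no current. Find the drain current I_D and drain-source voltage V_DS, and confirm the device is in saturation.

I_D ≈ 0.51 mA, V_DS ≈ 8.5 V

V_G = V_DD·R_2/(R_1+R_2) = 10×27/83 = 3.25 V.
Assume saturation: I_D = (k_n/2)(V_GS − V_t)² with V_GS = V_G − I_D·R_S = 3.25 − 2.2·I_D.
Substituting gives 9.2·I_D² − 14.8·I_D + 5.19 = 0, with roots I_D = 0.515 or 1.1 mA.
The root I_D = 1.1 mA gives V_GS = 0.84 V ≤ V_t, so take I_D = 0.515 mA.
Then V_GS = 2.12 V and V_DS = V_DD − I_D(R_D+R_S) = 10 − 0.515×2.88 = 8.52 V.
Saturation requires V_DS ≥ V_GS − V_t = 0.521 V; 8.52 ≥ 0.521 ✓.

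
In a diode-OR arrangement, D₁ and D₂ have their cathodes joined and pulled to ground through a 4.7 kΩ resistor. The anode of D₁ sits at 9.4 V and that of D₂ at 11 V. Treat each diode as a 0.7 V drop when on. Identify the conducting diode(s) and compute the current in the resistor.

Only D₂ conducts; I_R ≈ 2.2 mA

Assume both conduct. Then node N would need to be at both 9.4−0.7 = 8.7 V and 11−0.7 = 10.3 V, which is impossible.
Assume only D₂ conducts: V_N = 11 − 0.7 = 10.3 V, so I_R = 10.3/4.7 = 2.19 mA.
Check D₁: its anode-to-cathode voltage is 9.4 − 10.3 = -0.9 V < 0.7 V, so it is off. The assumption is consistent.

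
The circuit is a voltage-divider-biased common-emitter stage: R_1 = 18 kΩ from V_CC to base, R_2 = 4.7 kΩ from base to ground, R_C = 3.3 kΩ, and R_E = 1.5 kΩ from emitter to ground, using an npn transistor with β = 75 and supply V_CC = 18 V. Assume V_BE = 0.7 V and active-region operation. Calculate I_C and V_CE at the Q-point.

I_C ≈ 1.9 mA, V_CE ≈ 8.7 V

Thevenize the base divider: V_Th = V_CC·R_2/(R_1+R_2) = 18×4.7/22.7 = 3.73 V, R_Th = R_1‖R_2 = 3.73 kΩ.
Base-emitter loop: V_Th = I_B·R_Th + V_BE + (β+1)I_B·R_E, so I_B = (3.73 − 0.7) / (3.73 + 76×1.5) = 0.0257 mA.
I_C = β·I_B = 75×0.0257 = 1.93 mA, and I_E = (β+1)I_B = 1.95 mA.
V_CE = V_CC − I_C·R_C − I_E·R_E = 18 − 1.93×3.3 − 1.95×1.5 = 8.71 V.
V_CE = 8.71 V > 0.2 V confirms active-region operation.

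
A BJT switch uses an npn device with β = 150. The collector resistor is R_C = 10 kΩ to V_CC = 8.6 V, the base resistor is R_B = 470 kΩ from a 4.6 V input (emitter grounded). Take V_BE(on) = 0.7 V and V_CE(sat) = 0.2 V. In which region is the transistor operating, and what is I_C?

saturation; I_C ≈ 0.84 mA

Assume active: I_B = (4.6 − 0.7)/470 = 0.0083 mA, giving I_C = β·I_B = 1.24 mA.
But then V_CE = 8.6 − 1.24×10 = -3.85 V < V_CE(sat) = 0.2 V — impossible in the active region.
So the transistor is saturated. With V_CE = 0.2 V, I_C = (V_CC − 0.2)/R_C = 8.4/10 = 0.84 mA.
Check: β·I_B = 1.24 mA > I_C = 0.84 mA, confirming saturation.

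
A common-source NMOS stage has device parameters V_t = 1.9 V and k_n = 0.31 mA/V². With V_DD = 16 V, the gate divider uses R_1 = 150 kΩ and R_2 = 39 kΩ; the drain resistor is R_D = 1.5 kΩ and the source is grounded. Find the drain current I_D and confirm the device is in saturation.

I_D ≈ 0.3 mA

V_G = V_DD·R_2/(R_1+R_2) = 16×39/189 = 3.3 V. With the source grounded, V_GS = V_G = 3.3 V.
Assume saturation: I_D = (k_n/2)(V_GS − V_t)² = (0.31/2)×(3.3 − 1.9)² = 0.155×1.4² = 0.304 mA.
V_DS = V_DD − I_D·R_D = 16 − 0.304×1.5 = 15.5 V.
Saturation requires V_DS ≥ V_GS − V_t = 1.4 V; 15.5 ≥ 1.4 ✓.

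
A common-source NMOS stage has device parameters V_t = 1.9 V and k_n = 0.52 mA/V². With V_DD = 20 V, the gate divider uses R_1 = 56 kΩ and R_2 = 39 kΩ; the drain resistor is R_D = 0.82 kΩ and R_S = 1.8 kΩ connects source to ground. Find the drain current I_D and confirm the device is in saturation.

V_G = V_DD·R_2/(R_1+R_2) = 20×39/95 = 8.21 V.
Assume saturation: I_D = (k_n/2)(V_GS − V_t)² with V_GS = V_G − I_D·R_S = 8.21 − 1.8·I_D.
Substituting gives 0.842·I_D² − 6.91·I_D + 10.4 = 0, with roots I_D = 1.97 or 6.22 mA.
The root I_D = 6.22 mA gives V_GS = -2.99 V ≤ V_t, so take I_D = 1.97 mA.
Then V_GS = 4.66 V and V_DS = V_DD − I_D(R_D+R_S) = 20 − 1.97×2.62 = 14.8 V.
Saturation requires V_DS ≥ V_GS − V_t = 2.76 V; 14.8 ≥ 2.76 ✓.

I_D ≈ 2 mA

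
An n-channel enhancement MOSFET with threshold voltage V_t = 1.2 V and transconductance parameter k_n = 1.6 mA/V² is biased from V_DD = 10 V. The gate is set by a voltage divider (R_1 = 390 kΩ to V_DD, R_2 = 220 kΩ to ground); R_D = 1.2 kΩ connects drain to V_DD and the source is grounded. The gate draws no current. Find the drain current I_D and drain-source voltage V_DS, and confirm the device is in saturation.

V_G = V_DD·R_2/(R_1+R_2) = 10×220/610 = 3.61 V. With the source grounded, V_GS = V_G = 3.61 V.
Assume saturation: I_D = (k_n/2)(V_GS − V_t)² = (1.6/2)×(3.61 − 1.2)² = 0.8×2.41² = 4.63 mA.
V_DS = V_DD − I_D·R_D = 10 − 4.63×1.2 = 4.44 V.
Saturation requires V_DS ≥ V_GS − V_t = 2.41 V; 4.44 ≥ 2.41 ✓.

I_D ≈ 4.6 mA, V_DS ≈ 4.4 V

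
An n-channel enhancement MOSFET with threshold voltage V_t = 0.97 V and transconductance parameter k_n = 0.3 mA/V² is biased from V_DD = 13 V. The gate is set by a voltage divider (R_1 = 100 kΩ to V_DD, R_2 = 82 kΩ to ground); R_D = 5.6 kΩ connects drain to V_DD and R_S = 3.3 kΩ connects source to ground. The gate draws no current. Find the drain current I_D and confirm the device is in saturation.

V_G = V_DD·R_2/(R_1+R_2) = 13×82/182 = 5.86 V.
Assume saturation: I_D = (k_n/2)(V_GS − V_t)² with V_GS = V_G − I_D·R_S = 5.86 − 3.3·I_D.
Substituting gives 1.63·I_D² − 5.84·I_D + 3.58 = 0, with roots I_D = 0.787 or 2.79 mA.
The root I_D = 2.79 mA gives V_GS = -3.34 V ≤ V_t, so take I_D = 0.787 mA.
Then V_GS = 3.26 V and V_DS = V_DD − I_D(R_D+R_S) = 13 − 0.787×8.9 = 6 V.
Saturation requires V_DS ≥ V_GS − V_t = 2.29 V; 6 ≥ 2.29 ✓.

I_D ≈ 0.79 mA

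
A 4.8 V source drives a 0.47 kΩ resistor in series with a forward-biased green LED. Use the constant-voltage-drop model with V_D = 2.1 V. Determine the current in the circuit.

KVL around the loop: 4.8 = V_D + I·R = 2.1 + I × 0.47 kΩ.
So I = (4.8 − 2.1) / 0.47 kΩ = 2.7 / 0.47 = 5.74 mA.

I ≈ 5.7 mA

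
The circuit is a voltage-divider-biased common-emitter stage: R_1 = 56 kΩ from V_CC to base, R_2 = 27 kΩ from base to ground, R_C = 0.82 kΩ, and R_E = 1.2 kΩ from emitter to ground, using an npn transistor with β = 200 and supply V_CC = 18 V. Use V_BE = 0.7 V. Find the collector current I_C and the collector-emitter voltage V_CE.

Thevenize the base divider: V_Th = V_CC·R_2/(R_1+R_2) = 18×27/83 = 5.86 V, R_Th = R_1‖R_2 = 18.2 kΩ.
Base-emitter loop: V_Th = I_B·R_Th + V_BE + (β+1)I_B·R_E, so I_B = (5.86 − 0.7) / (18.2 + 201×1.2) = 0.0199 mA.
I_C = β·I_B = 200×0.0199 = 3.97 mA, and I_E = (β+1)I_B = 3.99 mA.
V_CE = V_CC − I_C·R_C − I_E·R_E = 18 − 3.97×0.82 − 3.99×1.2 = 9.95 V.
V_CE = 9.95 V > 0.2 V confirms active-region operation.

I_C ≈ 4 mA, V_CE ≈ 9.9 V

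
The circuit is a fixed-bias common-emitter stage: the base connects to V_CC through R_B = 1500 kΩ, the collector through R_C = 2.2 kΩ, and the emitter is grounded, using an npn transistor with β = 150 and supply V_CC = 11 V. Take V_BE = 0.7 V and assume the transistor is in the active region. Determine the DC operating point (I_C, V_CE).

Base loop: V_CC = I_B·R_B + V_BE, so I_B = (11 − 0.7)/1500 kΩ = 0.00687 mA.
In the active region I_C = β·I_B = 150 × 0.00687 = 1.03 mA.
Collector loop: V_CE = V_CC − I_C·R_C = 11 − 1.03×2.2 = 8.73 V.
Since V_CE = 8.73 V > V_CE(sat) ≈ 0.2 V, the transistor is in the active region as assumed.

I_C ≈ 1 mA, V_CE ≈ 8.7 V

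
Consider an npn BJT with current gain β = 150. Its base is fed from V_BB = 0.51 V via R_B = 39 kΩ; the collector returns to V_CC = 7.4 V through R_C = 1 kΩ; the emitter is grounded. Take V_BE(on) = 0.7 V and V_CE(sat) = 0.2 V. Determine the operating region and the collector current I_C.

cutoff; I_C ≈ 0

V_BB = 0.51 V ≤ V_BE(on) = 0.7 V, so the base-emitter junction is not forward biased.
The transistor is in cutoff: I_B = I_C = 0.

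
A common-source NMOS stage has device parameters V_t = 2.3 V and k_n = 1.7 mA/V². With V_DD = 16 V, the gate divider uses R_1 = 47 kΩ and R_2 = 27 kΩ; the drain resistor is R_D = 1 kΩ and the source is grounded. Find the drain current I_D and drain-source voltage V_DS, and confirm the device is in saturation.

V_G = V_DD·R_2/(R_1+R_2) = 16×27/74 = 5.84 V. With the source grounded, V_GS = V_G = 5.84 V.
Assume saturation: I_D = (k_n/2)(V_GS − V_t)² = (1.7/2)×(5.84 − 2.3)² = 0.85×3.54² = 10.6 mA.
V_DS = V_DD − I_D·R_D = 16 − 10.6×1 = 5.36 V.
Saturation requires V_DS ≥ V_GS − V_t = 3.54 V; 5.36 ≥ 3.54 ✓.

I_D ≈ 11 mA, V_DS ≈ 5.4 V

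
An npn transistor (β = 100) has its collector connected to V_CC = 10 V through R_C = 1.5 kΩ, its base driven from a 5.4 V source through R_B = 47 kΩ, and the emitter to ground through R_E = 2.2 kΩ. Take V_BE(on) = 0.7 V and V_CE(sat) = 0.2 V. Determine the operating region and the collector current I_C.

Assume active. Base-emitter loop: I_B = (V_BB − V_BE)/(R_B + (β+1)R_E) = (5.4 − 0.7)/(47 + 101×2.2) = 0.0175 mA.
I_C = β·I_B = 100×0.0175 = 1.75 mA.
V_CE = V_CC − I_C·R_C − I_E·R_E = 10 − 1.75×1.5 − 1.76×2.2 = 3.5 V > V_CE(sat), so the active-region assumption holds.

active; I_C ≈ 1.7 mA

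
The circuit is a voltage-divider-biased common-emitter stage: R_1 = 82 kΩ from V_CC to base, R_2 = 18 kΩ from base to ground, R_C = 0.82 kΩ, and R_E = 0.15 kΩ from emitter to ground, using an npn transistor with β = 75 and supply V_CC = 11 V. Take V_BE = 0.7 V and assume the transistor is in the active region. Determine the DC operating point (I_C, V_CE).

I_C ≈ 3.7 mA, V_CE ≈ 7.4 V

Thevenize the base divider: V_Th = V_CC·R_2/(R_1+R_2) = 11×18/100 = 1.98 V, R_Th = R_1‖R_2 = 14.8 kΩ.
Base-emitter loop: V_Th = I_B·R_Th + V_BE + (β+1)I_B·R_E, so I_B = (1.98 − 0.7) / (14.8 + 76×0.15) = 0.0489 mA.
I_C = β·I_B = 75×0.0489 = 3.67 mA, and I_E = (β+1)I_B = 3.72 mA.
V_CE = V_CC − I_C·R_C − I_E·R_E = 11 − 3.67×0.82 − 3.72×0.15 = 7.43 V.
V_CE = 7.43 V > 0.2 V confirms active-region operation.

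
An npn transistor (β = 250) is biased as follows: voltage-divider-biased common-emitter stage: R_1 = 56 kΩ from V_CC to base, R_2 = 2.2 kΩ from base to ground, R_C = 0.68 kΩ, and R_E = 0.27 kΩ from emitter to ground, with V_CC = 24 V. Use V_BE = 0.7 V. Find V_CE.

V_CE ≈ 23 V

Thevenize the base divider: V_Th = V_CC·R_2/(R_1+R_2) = 24×2.2/58.2 = 0.907 V, R_Th = R_1‖R_2 = 2.12 kΩ.
Base-emitter loop: V_Th = I_B·R_Th + V_BE + (β+1)I_B·R_E, so I_B = (0.907 − 0.7) / (2.12 + 251×0.27) = 0.00297 mA.
I_C = β·I_B = 250×0.00297 = 0.741 mA, and I_E = (β+1)I_B = 0.744 mA.
V_CE = V_CC − I_C·R_C − I_E·R_E = 24 − 0.741×0.68 − 0.744×0.27 = 23.3 V.
V_CE = 23.3 V > 0.2 V confirms active-region operation.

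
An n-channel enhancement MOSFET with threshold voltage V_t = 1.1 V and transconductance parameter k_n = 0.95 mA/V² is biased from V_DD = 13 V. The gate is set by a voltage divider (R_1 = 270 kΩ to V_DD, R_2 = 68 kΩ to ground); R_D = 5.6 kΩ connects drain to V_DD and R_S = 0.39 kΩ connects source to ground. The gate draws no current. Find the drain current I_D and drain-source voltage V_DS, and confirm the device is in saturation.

I_D ≈ 0.72 mA, V_DS ≈ 8.7 V

V_G = V_DD·R_2/(R_1+R_2) = 13×68/338 = 2.62 V.
Assume saturation: I_D = (k_n/2)(V_GS − V_t)² with V_GS = V_G − I_D·R_S = 2.62 − 0.39·I_D.
Substituting gives 0.0722·I_D² − 1.56·I_D + 1.09 = 0, with roots I_D = 0.723 or 20.9 mA.
The root I_D = 20.9 mA gives V_GS = -5.53 V ≤ V_t, so take I_D = 0.723 mA.
Then V_GS = 2.33 V and V_DS = V_DD − I_D(R_D+R_S) = 13 − 0.723×5.99 = 8.67 V.
Saturation requires V_DS ≥ V_GS − V_t = 1.23 V; 8.67 ≥ 1.23 ✓.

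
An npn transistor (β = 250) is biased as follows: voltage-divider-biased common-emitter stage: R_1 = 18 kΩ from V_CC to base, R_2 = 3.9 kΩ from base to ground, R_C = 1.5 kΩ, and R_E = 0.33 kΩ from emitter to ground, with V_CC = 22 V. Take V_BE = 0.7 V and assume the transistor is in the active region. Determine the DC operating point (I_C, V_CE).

I_C ≈ 9.4 mA, V_CE ≈ 4.9 V

Thevenize the base divider: V_Th = V_CC·R_2/(R_1+R_2) = 22×3.9/21.9 = 3.92 V, R_Th = R_1‖R_2 = 3.21 kΩ.
Base-emitter loop: V_Th = I_B·R_Th + V_BE + (β+1)I_B·R_E, so I_B = (3.92 − 0.7) / (3.21 + 251×0.33) = 0.0374 mA.
I_C = β·I_B = 250×0.0374 = 9.35 mA, and I_E = (β+1)I_B = 9.39 mA.
V_CE = V_CC − I_C·R_C − I_E·R_E = 22 − 9.35×1.5 − 9.39×0.33 = 4.88 V.
V_CE = 4.88 V > 0.2 V confirms active-region operation.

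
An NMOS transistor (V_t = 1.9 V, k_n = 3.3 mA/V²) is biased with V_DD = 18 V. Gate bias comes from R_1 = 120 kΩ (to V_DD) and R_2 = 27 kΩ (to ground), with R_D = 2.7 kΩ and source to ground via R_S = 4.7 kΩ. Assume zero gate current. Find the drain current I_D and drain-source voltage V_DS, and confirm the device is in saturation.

V_G = V_DD·R_2/(R_1+R_2) = 18×27/147 = 3.31 V.
Assume saturation: I_D = (k_n/2)(V_GS − V_t)² with V_GS = V_G − I_D·R_S = 3.31 − 4.7·I_D.
Substituting gives 36.4·I_D² − 22.8·I_D + 3.26 = 0, with roots I_D = 0.221 or 0.405 mA.
The root I_D = 0.405 mA gives V_GS = 1.4 V ≤ V_t, so take I_D = 0.221 mA.
Then V_GS = 2.27 V and V_DS = V_DD − I_D(R_D+R_S) = 18 − 0.221×7.4 = 16.4 V.
Saturation requires V_DS ≥ V_GS − V_t = 0.366 V; 16.4 ≥ 0.366 ✓.

I_D ≈ 0.22 mA, V_DS ≈ 16 V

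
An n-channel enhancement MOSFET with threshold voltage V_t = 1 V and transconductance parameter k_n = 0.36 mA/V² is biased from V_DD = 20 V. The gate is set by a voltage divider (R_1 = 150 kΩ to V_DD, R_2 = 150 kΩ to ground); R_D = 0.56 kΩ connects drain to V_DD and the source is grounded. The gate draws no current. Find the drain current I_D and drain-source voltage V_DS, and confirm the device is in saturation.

V_G = V_DD·R_2/(R_1+R_2) = 20×150/300 = 10 V. With the source grounded, V_GS = V_G = 10 V.
Assume saturation: I_D = (k_n/2)(V_GS − V_t)² = (0.36/2)×(10 − 1)² = 0.18×9² = 14.6 mA.
V_DS = V_DD − I_D·R_D = 20 − 14.6×0.56 = 11.8 V.
Saturation requires V_DS ≥ V_GS − V_t = 9 V; 11.8 ≥ 9 ✓.

I_D ≈ 15 mA, V_DS ≈ 12 V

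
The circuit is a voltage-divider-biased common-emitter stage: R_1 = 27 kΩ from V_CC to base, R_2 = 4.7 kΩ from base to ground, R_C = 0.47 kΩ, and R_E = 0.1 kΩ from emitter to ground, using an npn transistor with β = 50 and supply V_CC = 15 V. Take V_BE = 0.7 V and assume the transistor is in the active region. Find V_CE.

Thevenize the base divider: V_Th = V_CC·R_2/(R_1+R_2) = 15×4.7/31.7 = 2.22 V, R_Th = R_1‖R_2 = 4 kΩ.
Base-emitter loop: V_Th = I_B·R_Th + V_BE + (β+1)I_B·R_E, so I_B = (2.22 − 0.7) / (4 + 51×0.1) = 0.167 mA.
I_C = β·I_B = 50×0.167 = 8.37 mA, and I_E = (β+1)I_B = 8.54 mA.
V_CE = V_CC − I_C·R_C − I_E·R_E = 15 − 8.37×0.47 − 8.54×0.1 = 10.2 V.
V_CE = 10.2 V > 0.2 V confirms active-region operation.

V_CE ≈ 10 V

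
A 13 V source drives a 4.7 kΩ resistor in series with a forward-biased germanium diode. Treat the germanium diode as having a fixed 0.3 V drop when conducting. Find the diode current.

KVL around the loop: 13 = V_D + I·R = 0.3 + I × 4.7 kΩ.
So I = (13 − 0.3) / 4.7 kΩ = 12.7 / 4.7 = 2.7 mA.

I ≈ 2.7 mA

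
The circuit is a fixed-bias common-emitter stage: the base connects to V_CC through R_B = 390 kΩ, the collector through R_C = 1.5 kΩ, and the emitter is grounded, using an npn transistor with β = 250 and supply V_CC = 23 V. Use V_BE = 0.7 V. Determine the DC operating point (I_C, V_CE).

Base loop: V_CC = I_B·R_B + V_BE, so I_B = (23 − 0.7)/390 kΩ = 0.0572 mA.
In the active region I_C = β·I_B = 250 × 0.0572 = 14.3 mA.
Collector loop: V_CE = V_CC − I_C·R_C = 23 − 14.3×1.5 = 1.56 V.
Since V_CE = 1.56 V > V_CE(sat) ≈ 0.2 V, the transistor is in the active region as assumed.

I_C ≈ 14 mA, V_CE ≈ 1.6 V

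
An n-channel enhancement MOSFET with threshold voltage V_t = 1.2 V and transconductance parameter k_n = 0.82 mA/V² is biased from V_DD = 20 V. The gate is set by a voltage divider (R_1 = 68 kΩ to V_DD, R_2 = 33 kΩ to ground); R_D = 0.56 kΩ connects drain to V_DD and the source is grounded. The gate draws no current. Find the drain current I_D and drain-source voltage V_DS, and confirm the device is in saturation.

I_D ≈ 12 mA, V_DS ≈ 13 V

V_G = V_DD·R_2/(R_1+R_2) = 20×33/101 = 6.53 V. With the source grounded, V_GS = V_G = 6.53 V.
Assume saturation: I_D = (k_n/2)(V_GS − V_t)² = (0.82/2)×(6.53 − 1.2)² = 0.41×5.33² = 11.7 mA.
V_DS = V_DD − I_D·R_D = 20 − 11.7×0.56 = 13.5 V.
Saturation requires V_DS ≥ V_GS − V_t = 5.33 V; 13.5 ≥ 5.33 ✓.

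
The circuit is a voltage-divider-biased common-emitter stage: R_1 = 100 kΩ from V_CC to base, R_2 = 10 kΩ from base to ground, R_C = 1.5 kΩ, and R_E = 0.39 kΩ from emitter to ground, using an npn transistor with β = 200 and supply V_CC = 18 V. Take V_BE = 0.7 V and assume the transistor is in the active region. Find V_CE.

V_CE ≈ 14 V

Thevenize the base divider: V_Th = V_CC·R_2/(R_1+R_2) = 18×10/110 = 1.64 V, R_Th = R_1‖R_2 = 9.09 kΩ.
Base-emitter loop: V_Th = I_B·R_Th + V_BE + (β+1)I_B·R_E, so I_B = (1.64 − 0.7) / (9.09 + 201×0.39) = 0.0107 mA.
I_C = β·I_B = 200×0.0107 = 2.14 mA, and I_E = (β+1)I_B = 2.15 mA.
V_CE = V_CC − I_C·R_C − I_E·R_E = 18 − 2.14×1.5 − 2.15×0.39 = 13.9 V.
V_CE = 13.9 V > 0.2 V confirms active-region operation.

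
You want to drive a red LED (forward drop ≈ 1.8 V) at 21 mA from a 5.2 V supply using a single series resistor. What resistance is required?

R ≈ 0.16 kΩ

The resistor drops V_S − V_D = 5.2 − 1.8 = 3.4 V at 21 mA.
R = 3.4 V / 21 mA = 0.162 kΩ.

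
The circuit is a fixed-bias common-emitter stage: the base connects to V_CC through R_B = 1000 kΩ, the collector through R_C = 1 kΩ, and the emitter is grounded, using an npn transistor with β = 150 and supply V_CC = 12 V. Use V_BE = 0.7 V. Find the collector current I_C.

Base loop: V_CC = I_B·R_B + V_BE, so I_B = (12 − 0.7)/1000 kΩ = 0.0113 mA.
In the active region I_C = β·I_B = 150 × 0.0113 = 1.7 mA.
Collector loop: V_CE = V_CC − I_C·R_C = 12 − 1.7×1 = 10.3 V.
Since V_CE = 10.3 V > V_CE(sat) ≈ 0.2 V, the transistor is in the active region as assumed.

I_C ≈ 1.7 mA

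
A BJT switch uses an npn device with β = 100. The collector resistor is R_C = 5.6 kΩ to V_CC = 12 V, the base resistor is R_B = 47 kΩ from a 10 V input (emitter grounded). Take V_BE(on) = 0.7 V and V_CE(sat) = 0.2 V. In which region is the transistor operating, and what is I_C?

saturation; I_C ≈ 2.1 mA

Assume active: I_B = (10 − 0.7)/47 = 0.198 mA, giving I_C = β·I_B = 19.8 mA.
But then V_CE = 12 − 19.8×5.6 = -98.8 V < V_CE(sat) = 0.2 V — impossible in the active region.
So the transistor is saturated. With V_CE = 0.2 V, I_C = (V_CC − 0.2)/R_C = 11.8/5.6 = 2.11 mA.
Check: β·I_B = 19.8 mA > I_C = 2.11 mA, confirming saturation.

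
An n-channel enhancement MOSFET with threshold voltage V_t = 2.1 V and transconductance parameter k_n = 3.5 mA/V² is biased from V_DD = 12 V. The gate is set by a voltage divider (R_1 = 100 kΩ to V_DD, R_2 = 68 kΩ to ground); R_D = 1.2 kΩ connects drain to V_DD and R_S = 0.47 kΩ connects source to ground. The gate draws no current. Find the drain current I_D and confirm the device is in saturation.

I_D ≈ 3.1 mA

V_G = V_DD·R_2/(R_1+R_2) = 12×68/168 = 4.86 V.
Assume saturation: I_D = (k_n/2)(V_GS − V_t)² with V_GS = V_G − I_D·R_S = 4.86 − 0.47·I_D.
Substituting gives 0.387·I_D² − 5.54·I_D + 13.3 = 0, with roots I_D = 3.06 or 11.3 mA.
The root I_D = 11.3 mA gives V_GS = -0.437 V ≤ V_t, so take I_D = 3.06 mA.
Then V_GS = 3.42 V and V_DS = V_DD − I_D(R_D+R_S) = 12 − 3.06×1.67 = 6.9 V.
Saturation requires V_DS ≥ V_GS − V_t = 1.32 V; 6.9 ≥ 1.32 ✓.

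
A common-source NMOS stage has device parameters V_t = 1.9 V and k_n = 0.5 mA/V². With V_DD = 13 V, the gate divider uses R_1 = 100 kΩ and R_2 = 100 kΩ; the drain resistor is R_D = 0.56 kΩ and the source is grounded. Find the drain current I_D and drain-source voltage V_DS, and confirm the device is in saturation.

I_D ≈ 5.3 mA, V_DS ≈ 10 V

V_G = V_DD·R_2/(R_1+R_2) = 13×100/200 = 6.5 V. With the source grounded, V_GS = V_G = 6.5 V.
Assume saturation: I_D = (k_n/2)(V_GS − V_t)² = (0.5/2)×(6.5 − 1.9)² = 0.25×4.6² = 5.29 mA.
V_DS = V_DD − I_D·R_D = 13 − 5.29×0.56 = 10 V.
Saturation requires V_DS ≥ V_GS − V_t = 4.6 V; 10 ≥ 4.6 ✓.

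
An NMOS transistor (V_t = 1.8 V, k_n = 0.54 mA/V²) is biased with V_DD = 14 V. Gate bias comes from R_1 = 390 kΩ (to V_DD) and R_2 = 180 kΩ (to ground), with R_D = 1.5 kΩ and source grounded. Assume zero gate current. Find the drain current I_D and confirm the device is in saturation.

V_G = V_DD·R_2/(R_1+R_2) = 14×180/570 = 4.42 V. With the source grounded, V_GS = V_G = 4.42 V.
Assume saturation: I_D = (k_n/2)(V_GS − V_t)² = (0.54/2)×(4.42 − 1.8)² = 0.27×2.62² = 1.85 mA.
V_DS = V_DD − I_D·R_D = 14 − 1.85×1.5 = 11.2 V.
Saturation requires V_DS ≥ V_GS − V_t = 2.62 V; 11.2 ≥ 2.62 ✓.

I_D ≈ 1.9 mA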